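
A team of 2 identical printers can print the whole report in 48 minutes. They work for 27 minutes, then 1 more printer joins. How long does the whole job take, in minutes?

41 minutes

One printer does 1/96 of the job per minute.
After 27 minutes with 2 printers, 9/16 is done (7/16 left).
With 3 printers the rate is 3/96 = 1/32, so the rest takes 7/16 ÷ 1/32 = 14 minutes.
Total = 27 + 14 = 41 minutes.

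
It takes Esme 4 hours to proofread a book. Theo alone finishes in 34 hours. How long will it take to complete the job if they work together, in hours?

68/19 hours

With two workers the combined time is the product over the sum: 4·34/(4+34) = 136/38 = 68/19 hours.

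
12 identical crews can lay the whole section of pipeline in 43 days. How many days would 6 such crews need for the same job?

86 days

Total work is 12·43 = 516 crew-days.
With 6 crews: 516/6 = 86 days.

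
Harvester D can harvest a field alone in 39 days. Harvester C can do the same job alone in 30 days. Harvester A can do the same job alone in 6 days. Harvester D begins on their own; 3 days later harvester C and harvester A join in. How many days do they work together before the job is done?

In the first 3 days harvester D alone does 3/39 = 1/13 of the job, leaving 12/13.
Once everyone is working, combined rate: 1/39 + 1/30 + 1/6 = (10 + 13 + 65)/390 = 88/390 = 44/195 per day.
Remaining 12/13 at 44/195 per day takes 45/11 days.

45/11 days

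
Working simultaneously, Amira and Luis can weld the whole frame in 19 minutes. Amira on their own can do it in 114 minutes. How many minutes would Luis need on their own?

114/5 minutes

Combined rate is 1/19 per minute.
Known contribution: 1/114 per minute.
So Luis's rate is 1/19 − 1/114 = 5/114, meaning 114/5 minutes alone.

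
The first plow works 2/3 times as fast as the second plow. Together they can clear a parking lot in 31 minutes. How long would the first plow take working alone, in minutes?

155/2 minutes

Let the second plow's rate be r; then the first plow's rate is (2/3)r, so together (2/3 + 1)r = (5/3)r = 1/31.
Thus r = 3/155 per minute.
The second plow alone: 155/3 minutes; the first plow alone: 155/2 minutes.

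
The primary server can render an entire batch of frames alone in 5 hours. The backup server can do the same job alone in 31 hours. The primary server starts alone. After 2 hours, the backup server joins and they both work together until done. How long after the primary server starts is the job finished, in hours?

55/12 hours

In the first 2 hours the primary server alone does 2/5 of the job, leaving 3/5.
Once everyone is working, combined rate: 1/5 + 1/31 = (31 + 5)/155 = 36/155 per hour.
Remaining 3/5 at 36/155 per hour takes 31/12 hours.
Total from the start = 2 + 31/12 = 55/12 hours.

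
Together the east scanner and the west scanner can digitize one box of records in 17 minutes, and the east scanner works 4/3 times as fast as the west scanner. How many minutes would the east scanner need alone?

119/4 minutes

Let the west scanner's rate be r; then the east scanner's rate is (4/3)r, so together (4/3 + 1)r = (7/3)r = 1/17.
Thus r = 3/119 per minute.
The west scanner alone: 119/3 minutes; the east scanner alone: 119/4 minutes.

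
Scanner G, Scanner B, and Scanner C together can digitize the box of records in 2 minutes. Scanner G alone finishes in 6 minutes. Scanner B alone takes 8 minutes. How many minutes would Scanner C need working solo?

Combined rate is 1/2 per minute.
Known contribution: 1/6 + 1/8 = (4 + 3)/24 = 7/24 per minute.
So Scanner C's rate is 1/2 − 7/24 = 5/24, meaning 24/5 minutes alone.

24/5 minutes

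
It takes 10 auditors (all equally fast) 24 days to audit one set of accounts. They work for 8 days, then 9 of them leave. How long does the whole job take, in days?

168 days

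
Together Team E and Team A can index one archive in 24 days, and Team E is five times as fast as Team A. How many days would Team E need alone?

144/5 days

Let Team A's rate be r; then Team E's rate is 5r, so together (5 + 1)r = 6r = 1/24.
Thus r = 1/144 per day.
Team A alone: 144 days; Team E alone: 144/5 days.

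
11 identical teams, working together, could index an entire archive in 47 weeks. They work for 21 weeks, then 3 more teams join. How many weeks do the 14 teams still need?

One team does 1/517 of the job per week.
After 21 weeks with 11 teams, 21/47 is done (26/47 left).
With 14 teams the rate is 14/517, so the rest takes 26/47 ÷ 14/517 = 143/7 weeks.

143/7 weeks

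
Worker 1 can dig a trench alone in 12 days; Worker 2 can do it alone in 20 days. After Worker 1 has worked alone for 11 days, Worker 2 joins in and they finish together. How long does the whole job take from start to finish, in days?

In 11 days Worker 1 does 11/12 of the job, leaving 1/12.
Worker 1 and Worker 2 together work at 2/15 per day, so finishing takes 1/12 ÷ 2/15 = 5/8 days.
Total time = 11 + 5/8 = 93/8 days.

93/8 days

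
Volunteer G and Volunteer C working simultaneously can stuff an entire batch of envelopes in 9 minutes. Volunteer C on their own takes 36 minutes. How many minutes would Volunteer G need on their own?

Combined rate is 1/9 per minute.
Known contribution: 1/36 per minute.
So Volunteer G's rate is 1/9 − 1/36 = 1/12, meaning 12 minutes alone.

12 minutes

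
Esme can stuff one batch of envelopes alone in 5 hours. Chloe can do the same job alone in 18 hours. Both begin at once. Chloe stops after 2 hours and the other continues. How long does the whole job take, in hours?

40/9 hours

In the first 2 hours the combined rate is 23/90, so 23/45 of the job is done, leaving 22/45.
After Chloe leaves the rate is 1/5 per hour; the remaining 22/45 takes 22/9 hours.
Total = 2 + 22/9 = 40/9 hours.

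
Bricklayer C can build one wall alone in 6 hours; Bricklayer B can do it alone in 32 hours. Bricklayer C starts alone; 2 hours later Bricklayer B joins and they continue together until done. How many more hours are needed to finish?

In 2 hours Bricklayer C does 2/6 = 1/3 of the job, leaving 2/3.
Bricklayer C and Bricklayer B together work at 19/96 per hour, so finishing takes 2/3 ÷ 19/96 = 64/19 hours.

64/19 hours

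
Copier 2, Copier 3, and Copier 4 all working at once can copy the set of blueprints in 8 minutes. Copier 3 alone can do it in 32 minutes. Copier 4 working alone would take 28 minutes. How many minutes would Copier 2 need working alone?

224/13 minutes

Combined rate is 1/8 per minute.
Known contribution: 1/32 + 1/28 = (7 + 8)/224 = 15/224 per minute.
So Copier 2's rate is 1/8 − 15/224 = 13/224, meaning 224/13 minutes alone.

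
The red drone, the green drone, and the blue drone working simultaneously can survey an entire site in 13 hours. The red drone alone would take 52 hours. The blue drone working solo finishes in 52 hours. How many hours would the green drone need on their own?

Combined rate is 1/13 per hour.
Known contribution: 1/52 + 1/52 = (1 + 1)/52 = 2/52 = 1/26 per hour.
So the green drone's rate is 1/13 − 1/26 = 1/26, meaning 26 hours alone.

26 hours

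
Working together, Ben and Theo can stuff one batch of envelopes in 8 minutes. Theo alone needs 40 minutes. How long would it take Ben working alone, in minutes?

Combined rate is 1/8 per minute.
Known contribution: 1/40 per minute.
So Ben's rate is 1/8 − 1/40 = 1/10, meaning 10 minutes alone.

10 minutes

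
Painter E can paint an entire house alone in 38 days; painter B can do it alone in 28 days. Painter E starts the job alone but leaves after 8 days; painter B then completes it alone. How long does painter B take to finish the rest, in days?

420/19 days

In 8 days painter E does 8/38 = 4/19 of the job, leaving 15/19.
Painter B works at 1/28 per day, so finishing takes 15/19 ÷ 1/28 = 420/19 days.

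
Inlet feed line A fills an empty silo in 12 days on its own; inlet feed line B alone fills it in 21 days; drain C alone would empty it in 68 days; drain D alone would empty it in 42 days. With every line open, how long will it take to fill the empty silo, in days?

119/11 days

Net rate = 1/12 + 1/21 − 1/68 − 1/42 = (119 + 68 − 21 − 34)/1428 = 132/1428 = 11/119 per day.
Filling time = 1 ÷ (11/119) = 119/11 days.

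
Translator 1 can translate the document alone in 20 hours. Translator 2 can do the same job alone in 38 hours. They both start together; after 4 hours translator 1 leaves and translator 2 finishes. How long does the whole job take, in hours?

In the first 4 hours the combined rate is 29/380, so 29/95 of the job is done, leaving 66/95.
After translator 1 leaves the rate is 1/38 per hour; the remaining 66/95 takes 132/5 hours.
Total = 4 + 132/5 = 152/5 hours.

152/5 hours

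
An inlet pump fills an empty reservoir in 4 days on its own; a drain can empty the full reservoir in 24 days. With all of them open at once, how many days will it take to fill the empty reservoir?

Net rate = 1/4 − 1/24 = (6 − 1)/24 = 5/24 per day.
Filling time = 1 ÷ (5/24) = 24/5 days.

24/5 days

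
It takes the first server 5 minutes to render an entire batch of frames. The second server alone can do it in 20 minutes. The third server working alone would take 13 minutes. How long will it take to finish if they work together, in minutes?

52/17 minutes

Combined rate: 1/5 + 1/20 + 1/13 = (52 + 13 + 20)/260 = 85/260 = 17/52 per minute.
Time = 1 ÷ (17/52) = 52/17 minutes.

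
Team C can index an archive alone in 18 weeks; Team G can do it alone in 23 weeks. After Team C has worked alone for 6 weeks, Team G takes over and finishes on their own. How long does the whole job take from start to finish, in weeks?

64/3 weeks

In 6 weeks Team C does 6/18 = 1/3 of the job, leaving 2/3.
Team G works at 1/23 per week, so finishing takes 2/3 ÷ 1/23 = 46/3 weeks.
Total time = 6 + 46/3 = 64/3 weeks.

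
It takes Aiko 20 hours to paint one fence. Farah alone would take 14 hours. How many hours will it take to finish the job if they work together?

Combined rate: 1/20 + 1/14 = (7 + 10)/140 = 17/140 per hour.
Time = 1 ÷ (17/140) = 140/17 hours.

140/17 hours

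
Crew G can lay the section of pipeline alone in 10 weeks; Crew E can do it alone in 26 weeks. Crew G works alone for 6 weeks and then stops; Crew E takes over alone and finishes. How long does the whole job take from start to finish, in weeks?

82/5 weeks

In 6 weeks Crew G does 6/10 = 3/5 of the job, leaving 2/5.
Crew E works at 1/26 per week, so finishing takes 2/5 ÷ 1/26 = 52/5 weeks.
Total time = 6 + 52/5 = 82/5 weeks.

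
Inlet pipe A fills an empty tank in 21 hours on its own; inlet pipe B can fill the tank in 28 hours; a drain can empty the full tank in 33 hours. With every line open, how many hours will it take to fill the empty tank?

132/7 hours

Net rate = 1/21 + 1/28 − 1/33 = (44 + 33 − 28)/924 = 49/924 = 7/132 per hour.
Filling time = 1 ÷ (7/132) = 132/7 hours.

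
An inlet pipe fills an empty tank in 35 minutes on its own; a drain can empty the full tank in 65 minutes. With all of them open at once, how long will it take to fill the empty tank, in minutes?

455/6 minutes

Net rate = 1/35 − 1/65 = (13 − 7)/455 = 6/455 per minute.
Filling time = 1 ÷ (6/455) = 455/6 minutes.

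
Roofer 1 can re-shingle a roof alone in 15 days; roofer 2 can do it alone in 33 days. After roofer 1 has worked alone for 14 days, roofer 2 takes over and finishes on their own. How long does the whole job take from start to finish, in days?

81/5 days

In 14 days roofer 1 does 14/15 of the job, leaving 1/15.
Roofer 2 works at 1/33 per day, so finishing takes 1/15 ÷ 1/33 = 11/5 days.
Total time = 14 + 11/5 = 81/5 days.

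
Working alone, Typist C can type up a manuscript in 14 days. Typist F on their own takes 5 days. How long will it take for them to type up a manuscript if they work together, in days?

70/19 days

With two workers the combined time is the product over the sum: 14·5/(14+5) = 70/19 days.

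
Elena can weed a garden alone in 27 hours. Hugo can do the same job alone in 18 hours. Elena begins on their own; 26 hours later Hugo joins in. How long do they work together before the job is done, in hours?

In the first 26 hours Elena alone does 26/27 of the job, leaving 1/27.
Once everyone is working, combined rate: 1/27 + 1/18 = (2 + 3)/54 = 5/54 per hour.
Remaining 1/27 at 5/54 per hour takes 2/5 hours.

2/5 hours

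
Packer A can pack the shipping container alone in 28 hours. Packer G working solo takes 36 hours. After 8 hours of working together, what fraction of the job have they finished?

Combined rate: 1/28 + 1/36 = (9 + 7)/252 = 16/252 = 4/63 per hour.
In 8 hours they complete 8·4/63 = 32/63 of the job.

32/63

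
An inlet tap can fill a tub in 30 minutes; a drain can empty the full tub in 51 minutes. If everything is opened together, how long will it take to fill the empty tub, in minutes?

510/7 minutes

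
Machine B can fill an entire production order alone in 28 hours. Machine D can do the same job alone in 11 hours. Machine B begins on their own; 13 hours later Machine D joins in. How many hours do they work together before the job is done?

55/13 hours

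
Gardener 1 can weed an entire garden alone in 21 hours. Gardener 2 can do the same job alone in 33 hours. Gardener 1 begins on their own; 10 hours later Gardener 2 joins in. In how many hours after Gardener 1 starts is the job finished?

In the first 10 hours Gardener 1 alone does 10/21 of the job, leaving 11/21.
Once everyone is working, combined rate: 1/21 + 1/33 = (11 + 7)/231 = 18/231 = 6/77 per hour.
Remaining 11/21 at 6/77 per hour takes 121/18 hours.
Total from the start = 10 + 121/18 = 301/18 hours.

301/18 hours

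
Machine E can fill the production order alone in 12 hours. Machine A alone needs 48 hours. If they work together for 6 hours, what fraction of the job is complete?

5/8

Combined rate: 1/12 + 1/48 = (4 + 1)/48 = 5/48 per hour.
In 6 hours they complete 6·5/48 = 5/8 of the job.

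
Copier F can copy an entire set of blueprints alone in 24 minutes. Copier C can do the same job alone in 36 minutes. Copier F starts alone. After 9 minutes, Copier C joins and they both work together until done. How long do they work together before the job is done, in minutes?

9 minutes

In the first 9 minutes Copier F alone does 9/24 = 3/8 of the job, leaving 5/8.
Once everyone is working, combined rate: 1/24 + 1/36 = (3 + 2)/72 = 5/72 per minute.
Remaining 5/8 at 5/72 per minute takes 9 minutes.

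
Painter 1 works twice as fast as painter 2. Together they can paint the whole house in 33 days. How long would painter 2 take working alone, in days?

Let painter 2's rate be r; then painter 1's rate is 2r, so together (2 + 1)r = 3r = 1/33.
Thus r = 1/99 per day.
Painter 2 alone: 99 days; painter 1 alone: 99/2 days.

99 days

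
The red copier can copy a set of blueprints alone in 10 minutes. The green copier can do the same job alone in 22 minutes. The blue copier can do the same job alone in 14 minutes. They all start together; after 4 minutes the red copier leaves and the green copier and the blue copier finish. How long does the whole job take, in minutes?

77/15 minutes

In the first 4 minutes the combined rate is 167/770, so 334/385 of the job is done, leaving 51/385.
After the red copier leaves the rate is 9/77 per minute; the remaining 51/385 takes 17/15 minutes.
Total = 4 + 17/15 = 77/15 minutes.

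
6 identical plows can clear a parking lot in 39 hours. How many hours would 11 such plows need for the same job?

234/11 hours

Total work is 6·39 = 234 plow-hours.
With 11 plows: 234/11 hours.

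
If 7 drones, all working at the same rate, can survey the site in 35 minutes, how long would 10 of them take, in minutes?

Total work is 7·35 = 245 drone-minutes.
With 10 drones: 245/10 = 49/2 minutes.

49/2 minutes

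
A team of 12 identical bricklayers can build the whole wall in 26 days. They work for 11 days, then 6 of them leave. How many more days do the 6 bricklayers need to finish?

30 days

One bricklayer does 1/312 of the job per day.
After 11 days with 12 bricklayers, 11/26 is done (15/26 left).
With 6 bricklayers the rate is 6/312 = 1/52, so the rest takes 15/26 ÷ 1/52 = 30 days.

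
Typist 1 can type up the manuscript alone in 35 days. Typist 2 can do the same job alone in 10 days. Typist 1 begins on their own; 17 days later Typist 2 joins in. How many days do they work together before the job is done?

4 days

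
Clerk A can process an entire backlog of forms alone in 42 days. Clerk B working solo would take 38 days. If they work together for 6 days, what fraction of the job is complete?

40/133

Combined rate: 1/42 + 1/38 = (19 + 21)/798 = 40/798 = 20/399 per day.
In 6 days they complete 6·20/399 = 40/133 of the job.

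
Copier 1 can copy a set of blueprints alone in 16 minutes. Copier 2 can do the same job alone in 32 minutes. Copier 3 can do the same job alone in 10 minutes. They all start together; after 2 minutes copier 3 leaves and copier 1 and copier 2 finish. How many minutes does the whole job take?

In the first 2 minutes the combined rate is 31/160, so 31/80 of the job is done, leaving 49/80.
After copier 3 leaves the rate is 3/32 per minute; the remaining 49/80 takes 98/15 minutes.
Total = 2 + 98/15 = 128/15 minutes.

128/15 minutes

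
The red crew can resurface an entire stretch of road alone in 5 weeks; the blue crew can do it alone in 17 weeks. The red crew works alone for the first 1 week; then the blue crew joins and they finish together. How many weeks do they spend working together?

34/11 weeks

In 1 week the red crew does 1/5 of the job, leaving 4/5.
The red crew and the blue crew together work at 22/85 per week, so finishing takes 4/5 ÷ 22/85 = 34/11 weeks.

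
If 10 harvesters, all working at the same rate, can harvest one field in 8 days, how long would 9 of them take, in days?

Total work is 10·8 = 80 harvester-days.
With 9 harvesters: 80/9 days.

80/9 days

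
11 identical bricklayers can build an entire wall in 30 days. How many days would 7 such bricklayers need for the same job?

Total work is 11·30 = 330 bricklayer-days.
With 7 bricklayers: 330/7 days.

330/7 days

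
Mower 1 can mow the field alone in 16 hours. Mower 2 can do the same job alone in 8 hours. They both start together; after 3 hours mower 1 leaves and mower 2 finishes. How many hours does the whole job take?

13/2 hours

In the first 3 hours the combined rate is 3/16, so 9/16 of the job is done, leaving 7/16.
After mower 1 leaves the rate is 1/8 per hour; the remaining 7/16 takes 7/2 hours.
Total = 3 + 7/2 = 13/2 hours.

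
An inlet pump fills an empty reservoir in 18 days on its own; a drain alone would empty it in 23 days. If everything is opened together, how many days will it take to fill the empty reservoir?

414/5 days

Net rate = 1/18 − 1/23 = (23 − 18)/414 = 5/414 per day.
Filling time = 1 ÷ (5/414) = 414/5 days.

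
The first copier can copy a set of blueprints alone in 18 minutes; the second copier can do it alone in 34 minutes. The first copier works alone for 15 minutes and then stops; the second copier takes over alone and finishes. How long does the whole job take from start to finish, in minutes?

62/3 minutes

In 15 minutes the first copier does 15/18 = 5/6 of the job, leaving 1/6.
The second copier works at 1/34 per minute, so finishing takes 1/6 ÷ 1/34 = 17/3 minutes.
Total time = 15 + 17/3 = 62/3 minutes.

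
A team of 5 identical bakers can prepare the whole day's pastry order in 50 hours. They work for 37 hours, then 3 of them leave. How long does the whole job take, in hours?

139/2 hours

One baker does 1/250 of the job per hour.
After 37 hours with 5 bakers, 37/50 is done (13/50 left).
With 2 bakers the rate is 2/250 = 1/125, so the rest takes 13/50 ÷ 1/125 = 65/2 hours.
Total = 37 + 65/2 = 139/2 hours.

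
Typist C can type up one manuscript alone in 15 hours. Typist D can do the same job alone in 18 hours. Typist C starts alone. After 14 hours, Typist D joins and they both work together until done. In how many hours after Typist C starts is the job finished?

160/11 hours

In the first 14 hours Typist C alone does 14/15 of the job, leaving 1/15.
Once everyone is working, combined rate: 1/15 + 1/18 = (6 + 5)/90 = 11/90 per hour.
Remaining 1/15 at 11/90 per hour takes 6/11 hours.
Total from the start = 14 + 6/11 = 160/11 hours.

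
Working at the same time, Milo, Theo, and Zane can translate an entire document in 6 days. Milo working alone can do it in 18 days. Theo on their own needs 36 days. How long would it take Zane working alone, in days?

Combined rate is 1/6 per day.
Known contribution: 1/18 + 1/36 = (2 + 1)/36 = 3/36 = 1/12 per day.
So Zane's rate is 1/6 − 1/12 = 1/12, meaning 12 days alone.

12 days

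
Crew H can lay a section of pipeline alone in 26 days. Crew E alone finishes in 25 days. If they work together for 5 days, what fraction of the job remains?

Combined rate: 1/26 + 1/25 = (25 + 26)/650 = 51/650 per day.
In 5 days they complete 5·51/650 = 51/130 of the job.
So 79/130 remains.

79/130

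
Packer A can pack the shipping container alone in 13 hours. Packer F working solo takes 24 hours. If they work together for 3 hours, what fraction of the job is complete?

Combined rate: 1/13 + 1/24 = (24 + 13)/312 = 37/312 per hour.
In 3 hours they complete 3·37/312 = 37/104 of the job.

37/104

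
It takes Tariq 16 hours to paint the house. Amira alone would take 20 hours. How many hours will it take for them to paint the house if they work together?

80/9 hours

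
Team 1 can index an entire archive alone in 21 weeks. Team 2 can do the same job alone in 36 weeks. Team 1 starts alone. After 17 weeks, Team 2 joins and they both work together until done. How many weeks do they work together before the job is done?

In the first 17 weeks Team 1 alone does 17/21 of the job, leaving 4/21.
Once everyone is working, combined rate: 1/21 + 1/36 = (12 + 7)/252 = 19/252 per week.
Remaining 4/21 at 19/252 per week takes 48/19 weeks.

48/19 weeks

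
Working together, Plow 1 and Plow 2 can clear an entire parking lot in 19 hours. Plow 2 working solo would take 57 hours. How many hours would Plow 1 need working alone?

Combined rate is 1/19 per hour.
Known contribution: 1/57 per hour.
So Plow 1's rate is 1/19 − 1/57 = 2/57, meaning 57/2 hours alone.

57/2 hours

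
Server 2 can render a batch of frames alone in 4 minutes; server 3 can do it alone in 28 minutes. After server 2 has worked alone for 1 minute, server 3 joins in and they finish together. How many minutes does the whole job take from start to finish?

In 1 minute server 2 does 1/4 of the job, leaving 3/4.
Server 2 and server 3 together work at 2/7 per minute, so finishing takes 3/4 ÷ 2/7 = 21/8 minutes.
Total time = 1 + 21/8 = 29/8 minutes.

29/8 minutes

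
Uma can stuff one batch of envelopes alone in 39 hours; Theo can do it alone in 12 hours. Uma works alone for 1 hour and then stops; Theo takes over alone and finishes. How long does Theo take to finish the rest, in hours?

152/13 hours

In 1 hour Uma does 1/39 of the job, leaving 38/39.
Theo works at 1/12 per hour, so finishing takes 38/39 ÷ 1/12 = 152/13 hours.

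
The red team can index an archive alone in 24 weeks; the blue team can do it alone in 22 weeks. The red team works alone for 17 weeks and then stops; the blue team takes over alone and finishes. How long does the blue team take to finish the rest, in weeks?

77/12 weeks

In 17 weeks the red team does 17/24 of the job, leaving 7/24.
The blue team works at 1/22 per week, so finishing takes 7/24 ÷ 1/22 = 77/12 weeks.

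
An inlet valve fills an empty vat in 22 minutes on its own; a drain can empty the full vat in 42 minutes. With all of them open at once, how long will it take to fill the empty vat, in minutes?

231/5 minutes

Net rate = 1/22 − 1/42 = (21 − 11)/462 = 10/462 = 5/231 per minute.
Filling time = 1 ÷ (5/231) = 231/5 minutes.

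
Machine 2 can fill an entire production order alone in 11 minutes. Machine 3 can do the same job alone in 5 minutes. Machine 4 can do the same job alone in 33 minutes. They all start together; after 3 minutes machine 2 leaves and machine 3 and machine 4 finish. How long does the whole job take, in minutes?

60/19 minutes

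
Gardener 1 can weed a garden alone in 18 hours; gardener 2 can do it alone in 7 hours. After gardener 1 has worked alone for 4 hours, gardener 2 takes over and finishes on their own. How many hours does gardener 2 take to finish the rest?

49/9 hours

In 4 hours gardener 1 does 4/18 = 2/9 of the job, leaving 7/9.
Gardener 2 works at 1/7 per hour, so finishing takes 7/9 ÷ 1/7 = 49/9 hours.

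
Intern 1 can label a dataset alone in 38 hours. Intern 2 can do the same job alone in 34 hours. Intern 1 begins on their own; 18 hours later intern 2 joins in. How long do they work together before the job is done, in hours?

85/9 hours

In the first 18 hours intern 1 alone does 18/38 = 9/19 of the job, leaving 10/19.
Once everyone is working, combined rate: 1/38 + 1/34 = (17 + 19)/646 = 36/646 = 18/323 per hour.
Remaining 10/19 at 18/323 per hour takes 85/9 hours.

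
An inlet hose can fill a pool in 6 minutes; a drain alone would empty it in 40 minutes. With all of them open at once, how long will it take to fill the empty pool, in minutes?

Net rate = 1/6 − 1/40 = (20 − 3)/120 = 17/120 per minute.
Filling time = 1 ÷ (17/120) = 120/17 minutes.

120/17 minutes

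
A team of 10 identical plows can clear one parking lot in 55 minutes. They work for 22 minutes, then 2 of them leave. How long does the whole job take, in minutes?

253/4 minutes

One plow does 1/550 of the job per minute.
After 22 minutes with 10 plows, 2/5 is done (3/5 left).
With 8 plows the rate is 8/550 = 4/275, so the rest takes 3/5 ÷ 4/275 = 165/4 minutes.
Total = 22 + 165/4 = 253/4 minutes.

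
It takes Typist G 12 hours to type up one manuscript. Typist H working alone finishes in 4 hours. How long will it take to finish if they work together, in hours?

With two workers the combined time is the product over the sum: 12·4/(12+4) = 48/16 = 3 hours.

3 hours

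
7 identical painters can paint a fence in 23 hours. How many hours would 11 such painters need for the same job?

161/11 hours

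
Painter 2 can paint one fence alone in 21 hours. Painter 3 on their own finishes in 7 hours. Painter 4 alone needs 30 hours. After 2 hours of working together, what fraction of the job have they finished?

Combined rate: 1/21 + 1/7 + 1/30 = (10 + 30 + 7)/210 = 47/210 per hour.
In 2 hours they complete 2·47/210 = 47/105 of the job.

47/105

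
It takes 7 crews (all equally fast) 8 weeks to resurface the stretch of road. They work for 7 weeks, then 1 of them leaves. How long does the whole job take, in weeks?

One crew does 1/56 of the job per week.
After 7 weeks with 7 crews, 7/8 is done (1/8 left).
With 6 crews the rate is 6/56 = 3/28, so the rest takes 1/8 ÷ 3/28 = 7/6 weeks.
Total = 7 + 7/6 = 49/6 weeks.

49/6 weeks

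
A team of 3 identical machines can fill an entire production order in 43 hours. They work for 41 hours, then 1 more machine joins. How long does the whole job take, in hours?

85/2 hours

One machine does 1/129 of the job per hour.
After 41 hours with 3 machines, 41/43 is done (2/43 left).
With 4 machines the rate is 4/129, so the rest takes 2/43 ÷ 4/129 = 3/2 hours.
Total = 41 + 3/2 = 85/2 hours.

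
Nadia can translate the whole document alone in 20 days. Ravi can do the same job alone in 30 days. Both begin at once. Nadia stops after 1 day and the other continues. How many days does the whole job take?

57/2 days

In the first 1 day the combined rate is 1/12, so 1/12 of the job is done, leaving 11/12.
After Nadia leaves the rate is 1/30 per day; the remaining 11/12 takes 55/2 days.
Total = 1 + 55/2 = 57/2 days.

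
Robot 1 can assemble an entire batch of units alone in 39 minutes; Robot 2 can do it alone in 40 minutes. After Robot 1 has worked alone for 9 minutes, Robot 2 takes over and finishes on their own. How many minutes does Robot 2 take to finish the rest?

In 9 minutes Robot 1 does 9/39 = 3/13 of the job, leaving 10/13.
Robot 2 works at 1/40 per minute, so finishing takes 10/13 ÷ 1/40 = 400/13 minutes.

400/13 minutes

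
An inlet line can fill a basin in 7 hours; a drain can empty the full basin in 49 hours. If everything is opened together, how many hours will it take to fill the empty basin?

49/6 hours

Net rate = 1/7 − 1/49 = (7 − 1)/49 = 6/49 per hour.
Filling time = 1 ÷ (6/49) = 49/6 hours.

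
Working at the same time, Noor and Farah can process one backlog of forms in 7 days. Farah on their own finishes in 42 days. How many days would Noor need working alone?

Combined rate is 1/7 per day.
Known contribution: 1/42 per day.
So Noor's rate is 1/7 − 1/42 = 5/42, meaning 42/5 days alone.

42/5 days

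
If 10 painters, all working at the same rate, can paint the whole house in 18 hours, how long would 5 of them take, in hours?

36 hours

Total work is 10·18 = 180 painter-hours.
With 5 painters: 180/5 = 36 hours.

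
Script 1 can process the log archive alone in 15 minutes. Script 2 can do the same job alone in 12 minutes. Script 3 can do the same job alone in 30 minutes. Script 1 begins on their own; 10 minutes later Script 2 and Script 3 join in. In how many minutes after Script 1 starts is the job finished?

130/11 minutes

In the first 10 minutes Script 1 alone does 10/15 = 2/3 of the job, leaving 1/3.
Once everyone is working, combined rate: 1/15 + 1/12 + 1/30 = (4 + 5 + 2)/60 = 11/60 per minute.
Remaining 1/3 at 11/60 per minute takes 20/11 minutes.
Total from the start = 10 + 20/11 = 130/11 minutes.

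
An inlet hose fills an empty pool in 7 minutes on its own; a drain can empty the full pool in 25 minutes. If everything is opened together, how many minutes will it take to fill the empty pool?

Net rate = 1/7 − 1/25 = (25 − 7)/175 = 18/175 per minute.
Filling time = 1 ÷ (18/175) = 175/18 minutes.

175/18 minutes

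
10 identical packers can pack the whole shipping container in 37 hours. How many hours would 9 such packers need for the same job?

Total work is 10·37 = 370 packer-hours.
With 9 packers: 370/9 hours.

370/9 hours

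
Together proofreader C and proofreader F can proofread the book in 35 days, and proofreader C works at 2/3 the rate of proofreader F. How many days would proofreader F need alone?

175/3 days

Let proofreader F's rate be r; then proofreader C's rate is (2/3)r, so together (2/3 + 1)r = (5/3)r = 1/35.
Thus r = 3/175 per day.
Proofreader F alone: 175/3 days; proofreader C alone: 175/2 days.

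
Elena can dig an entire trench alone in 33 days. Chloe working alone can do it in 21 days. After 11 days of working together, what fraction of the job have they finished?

Combined rate: 1/33 + 1/21 = (7 + 11)/231 = 18/231 = 6/77 per day.
In 11 days they complete 11·6/77 = 6/7 of the job.

6/7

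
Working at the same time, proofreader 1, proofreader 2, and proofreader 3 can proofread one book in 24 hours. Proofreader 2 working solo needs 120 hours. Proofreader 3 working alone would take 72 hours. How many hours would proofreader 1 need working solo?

360/7 hours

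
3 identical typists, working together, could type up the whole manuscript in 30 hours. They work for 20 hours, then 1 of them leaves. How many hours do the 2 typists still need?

15 hours

One typist does 1/90 of the job per hour.
After 20 hours with 3 typists, 2/3 is done (1/3 left).
With 2 typists the rate is 2/90 = 1/45, so the rest takes 1/3 ÷ 1/45 = 15 hours.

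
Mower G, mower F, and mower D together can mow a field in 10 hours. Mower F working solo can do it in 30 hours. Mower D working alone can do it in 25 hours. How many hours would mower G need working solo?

Combined rate is 1/10 per hour.
Known contribution: 1/30 + 1/25 = (5 + 6)/150 = 11/150 per hour.
So mower G's rate is 1/10 − 11/150 = 2/75, meaning 75/2 hours alone.

75/2 hours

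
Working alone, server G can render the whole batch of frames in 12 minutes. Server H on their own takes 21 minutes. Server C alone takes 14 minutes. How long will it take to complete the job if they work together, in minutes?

Combined rate: 1/12 + 1/21 + 1/14 = (7 + 4 + 6)/84 = 17/84 per minute.
Time = 1 ÷ (17/84) = 84/17 minutes.

84/17 minutes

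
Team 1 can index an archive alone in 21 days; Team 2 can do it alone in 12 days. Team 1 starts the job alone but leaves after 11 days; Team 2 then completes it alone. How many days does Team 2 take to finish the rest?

40/7 days

In 11 days Team 1 does 11/21 of the job, leaving 10/21.
Team 2 works at 1/12 per day, so finishing takes 10/21 ÷ 1/12 = 40/7 days.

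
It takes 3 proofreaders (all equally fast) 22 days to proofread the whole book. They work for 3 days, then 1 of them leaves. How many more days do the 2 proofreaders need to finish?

One proofreader does 1/66 of the job per day.
After 3 days with 3 proofreaders, 3/22 is done (19/22 left).
With 2 proofreaders the rate is 2/66 = 1/33, so the rest takes 19/22 ÷ 1/33 = 57/2 days.

57/2 days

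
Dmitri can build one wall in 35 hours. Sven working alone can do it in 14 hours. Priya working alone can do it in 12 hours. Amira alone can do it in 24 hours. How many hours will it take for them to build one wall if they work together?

Combined rate: 1/35 + 1/14 + 1/12 + 1/24 = (24 + 60 + 70 + 35)/840 = 189/840 = 9/40 per hour.
Time = 1 ÷ (9/40) = 40/9 hours.

40/9 hours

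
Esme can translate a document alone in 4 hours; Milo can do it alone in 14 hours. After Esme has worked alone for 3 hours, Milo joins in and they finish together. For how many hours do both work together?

7/9 hours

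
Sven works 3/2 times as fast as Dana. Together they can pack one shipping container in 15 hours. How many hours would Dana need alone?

75/2 hours

Let Dana's rate be r; then Sven's rate is (3/2)r, so together (3/2 + 1)r = (5/2)r = 1/15.
Thus r = 2/75 per hour.
Dana alone: 75/2 hours; Sven alone: 25 hours.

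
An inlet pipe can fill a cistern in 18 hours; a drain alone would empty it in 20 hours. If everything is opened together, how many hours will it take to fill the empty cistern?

180 hours

Net rate = 1/18 − 1/20 = (10 − 9)/180 = 1/180 per hour.
Filling time = 1 ÷ (1/180) = 180 hours.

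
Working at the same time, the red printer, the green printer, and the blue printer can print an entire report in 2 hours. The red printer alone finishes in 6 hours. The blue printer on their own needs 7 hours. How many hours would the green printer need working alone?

21/4 hours

Combined rate is 1/2 per hour.
Known contribution: 1/6 + 1/7 = (7 + 6)/42 = 13/42 per hour.
So the green printer's rate is 1/2 − 13/42 = 4/21, meaning 21/4 hours alone.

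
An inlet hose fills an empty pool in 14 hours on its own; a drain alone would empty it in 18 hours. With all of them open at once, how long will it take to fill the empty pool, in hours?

63 hours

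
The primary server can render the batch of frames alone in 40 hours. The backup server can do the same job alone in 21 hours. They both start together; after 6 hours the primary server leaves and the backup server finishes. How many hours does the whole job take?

357/20 hours

In the first 6 hours the combined rate is 61/840, so 61/140 of the job is done, leaving 79/140.
After the primary server leaves the rate is 1/21 per hour; the remaining 79/140 takes 237/20 hours.
Total = 6 + 237/20 = 357/20 hours.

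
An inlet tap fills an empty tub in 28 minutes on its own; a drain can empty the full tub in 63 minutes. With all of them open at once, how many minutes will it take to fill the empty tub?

Net rate = 1/28 − 1/63 = (9 − 4)/252 = 5/252 per minute.
Filling time = 1 ÷ (5/252) = 252/5 minutes.

252/5 minutes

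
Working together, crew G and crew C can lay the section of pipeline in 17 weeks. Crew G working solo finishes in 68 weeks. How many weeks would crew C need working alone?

68/3 weeks

Combined rate is 1/17 per week.
Known contribution: 1/68 per week.
So crew C's rate is 1/17 − 1/68 = 3/68, meaning 68/3 weeks alone.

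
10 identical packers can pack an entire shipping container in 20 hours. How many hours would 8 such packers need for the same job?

Total work is 10·20 = 200 packer-hours.
With 8 packers: 200/8 = 25 hours.

25 hours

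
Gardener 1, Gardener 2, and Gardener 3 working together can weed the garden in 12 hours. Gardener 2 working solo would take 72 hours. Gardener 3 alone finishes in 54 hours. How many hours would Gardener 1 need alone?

216/11 hours

Combined rate is 1/12 per hour.
Known contribution: 1/72 + 1/54 = (3 + 4)/216 = 7/216 per hour.
So Gardener 1's rate is 1/12 − 7/216 = 11/216, meaning 216/11 hours alone.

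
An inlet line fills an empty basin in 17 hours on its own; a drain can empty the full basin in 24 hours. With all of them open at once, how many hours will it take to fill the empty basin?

Net rate = 1/17 − 1/24 = (24 − 17)/408 = 7/408 per hour.
Filling time = 1 ÷ (7/408) = 408/7 hours.

408/7 hours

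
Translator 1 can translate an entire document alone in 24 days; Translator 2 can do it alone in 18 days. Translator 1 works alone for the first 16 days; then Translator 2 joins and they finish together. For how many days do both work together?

In 16 days Translator 1 does 16/24 = 2/3 of the job, leaving 1/3.
Translator 1 and Translator 2 together work at 7/72 per day, so finishing takes 1/3 ÷ 7/72 = 24/7 days.

24/7 days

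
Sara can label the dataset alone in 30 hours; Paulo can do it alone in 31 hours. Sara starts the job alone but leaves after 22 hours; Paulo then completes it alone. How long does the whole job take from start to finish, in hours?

In 22 hours Sara does 22/30 = 11/15 of the job, leaving 4/15.
Paulo works at 1/31 per hour, so finishing takes 4/15 ÷ 1/31 = 124/15 hours.
Total time = 22 + 124/15 = 454/15 hours.

454/15 hours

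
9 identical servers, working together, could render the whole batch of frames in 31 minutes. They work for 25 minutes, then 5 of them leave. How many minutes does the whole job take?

77/2 minutes

One server does 1/279 of the job per minute.
After 25 minutes with 9 servers, 25/31 is done (6/31 left).
With 4 servers the rate is 4/279, so the rest takes 6/31 ÷ 4/279 = 27/2 minutes.
Total = 25 + 27/2 = 77/2 minutes.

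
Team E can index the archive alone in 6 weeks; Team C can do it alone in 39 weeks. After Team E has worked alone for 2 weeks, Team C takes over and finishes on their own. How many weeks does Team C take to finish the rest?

In 2 weeks Team E does 2/6 = 1/3 of the job, leaving 2/3.
Team C works at 1/39 per week, so finishing takes 2/3 ÷ 1/39 = 26 weeks.

26 weeks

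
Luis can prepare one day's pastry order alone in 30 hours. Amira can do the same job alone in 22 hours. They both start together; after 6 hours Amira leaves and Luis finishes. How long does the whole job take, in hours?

240/11 hours

In the first 6 hours the combined rate is 13/165, so 26/55 of the job is done, leaving 29/55.
After Amira leaves the rate is 1/30 per hour; the remaining 29/55 takes 174/11 hours.
Total = 6 + 174/11 = 240/11 hours.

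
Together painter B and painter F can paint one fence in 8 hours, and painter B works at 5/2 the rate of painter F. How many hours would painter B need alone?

56/5 hours

Let painter F's rate be r; then painter B's rate is (5/2)r, so together (5/2 + 1)r = (7/2)r = 1/8.
Thus r = 1/28 per hour.
Painter F alone: 28 hours; painter B alone: 56/5 hours.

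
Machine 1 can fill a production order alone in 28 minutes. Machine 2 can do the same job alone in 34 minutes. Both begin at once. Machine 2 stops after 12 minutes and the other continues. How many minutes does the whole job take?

308/17 minutes

In the first 12 minutes the combined rate is 31/476, so 93/119 of the job is done, leaving 26/119.
After machine 2 leaves the rate is 1/28 per minute; the remaining 26/119 takes 104/17 minutes.
Total = 12 + 104/17 = 308/17 minutes.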